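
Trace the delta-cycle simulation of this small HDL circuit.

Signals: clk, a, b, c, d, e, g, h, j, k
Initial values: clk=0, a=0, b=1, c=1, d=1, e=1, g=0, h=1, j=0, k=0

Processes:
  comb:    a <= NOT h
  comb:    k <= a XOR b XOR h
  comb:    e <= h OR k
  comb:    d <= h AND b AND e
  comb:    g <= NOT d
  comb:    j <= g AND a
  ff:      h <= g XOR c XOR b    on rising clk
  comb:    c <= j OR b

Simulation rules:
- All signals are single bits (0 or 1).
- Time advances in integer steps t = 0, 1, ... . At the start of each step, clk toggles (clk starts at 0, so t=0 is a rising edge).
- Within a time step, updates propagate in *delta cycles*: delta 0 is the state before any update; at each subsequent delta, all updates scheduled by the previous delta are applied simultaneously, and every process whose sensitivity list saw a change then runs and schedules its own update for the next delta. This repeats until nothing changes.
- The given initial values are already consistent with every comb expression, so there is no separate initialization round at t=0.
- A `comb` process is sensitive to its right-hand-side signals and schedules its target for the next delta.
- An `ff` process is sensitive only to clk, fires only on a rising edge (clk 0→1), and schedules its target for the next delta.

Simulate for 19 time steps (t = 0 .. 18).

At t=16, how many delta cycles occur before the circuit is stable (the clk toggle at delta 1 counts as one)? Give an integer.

t=0 Δ0: a=0 d=1 j=0 k=0 e=1 g=0 b=1 clk=0 c=1 h=1
  Δ1: clk:0→1
  Δ2: h:1→0
  Δ3: a:0→1, d:1→0, k:0→1, e:1→0
  Δ4: k:1→0, e:0→1, g:0→1
  Δ5: j:0→1, e:1→0
  (5Δ to stable)
t=1 Δ0: a=1 d=0 j=1 k=0 e=0 g=1 b=1 clk=1 c=1 h=0
  Δ1: clk:1→0
  (1Δ to stable)
t=2 Δ0: a=1 d=0 j=1 k=0 e=0 g=1 b=1 clk=0 c=1 h=0
  Δ1: clk:0→1
  Δ2: h:0→1
  Δ3: a:1→0, k:0→1, e:0→1
  Δ4: d:0→1, j:1→0, k:1→0
  Δ5: g:1→0
  (5Δ to stable)
t=3 Δ0: a=0 d=1 j=0 k=0 e=1 g=0 b=1 clk=1 c=1 h=1
  Δ1: clk:1→0
  (1Δ to stable)
t=4 Δ0: a=0 d=1 j=0 k=0 e=1 g=0 b=1 clk=0 c=1 h=1
  Δ1: clk:0→1
  Δ2: h:1→0
  Δ3: a:0→1, d:1→0, k:0→1, e:1→0
  Δ4: k:1→0, e:0→1, g:0→1
  Δ5: j:0→1, e:1→0
  (5Δ to stable)
t=5 Δ0: a=1 d=0 j=1 k=0 e=0 g=1 b=1 clk=1 c=1 h=0
  Δ1: clk:1→0
  (1Δ to stable)
t=6 Δ0: a=1 d=0 j=1 k=0 e=0 g=1 b=1 clk=0 c=1 h=0
  Δ1: clk:0→1
  Δ2: h:0→1
  Δ3: a:1→0, k:0→1, e:0→1
  Δ4: d:0→1, j:1→0, k:1→0
  Δ5: g:1→0
  (5Δ to stable)
t=7 Δ0: a=0 d=1 j=0 k=0 e=1 g=0 b=1 clk=1 c=1 h=1
  Δ1: clk:1→0
  (1Δ to stable)
t=8 Δ0: a=0 d=1 j=0 k=0 e=1 g=0 b=1 clk=0 c=1 h=1
  Δ1: clk:0→1
  Δ2: h:1→0
  Δ3: a:0→1, d:1→0, k:0→1, e:1→0
  Δ4: k:1→0, e:0→1, g:0→1
  Δ5: j:0→1, e:1→0
  (5Δ to stable)
t=9 Δ0: a=1 d=0 j=1 k=0 e=0 g=1 b=1 clk=1 c=1 h=0
  Δ1: clk:1→0
  (1Δ to stable)
t=10 Δ0: a=1 d=0 j=1 k=0 e=0 g=1 b=1 clk=0 c=1 h=0
  Δ1: clk:0→1
  Δ2: h:0→1
  Δ3: a:1→0, k:0→1, e:0→1
  Δ4: d:0→1, j:1→0, k:1→0
  Δ5: g:1→0
  (5Δ to stable)
t=11 Δ0: a=0 d=1 j=0 k=0 e=1 g=0 b=1 clk=1 c=1 h=1
  Δ1: clk:1→0
  (1Δ to stable)
t=12 Δ0: a=0 d=1 j=0 k=0 e=1 g=0 b=1 clk=0 c=1 h=1
  Δ1: clk:0→1
  Δ2: h:1→0
  Δ3: a:0→1, d:1→0, k:0→1, e:1→0
  Δ4: k:1→0, e:0→1, g:0→1
  Δ5: j:0→1, e:1→0
  (5Δ to stable)
t=13 Δ0: a=1 d=0 j=1 k=0 e=0 g=1 b=1 clk=1 c=1 h=0
  Δ1: clk:1→0
  (1Δ to stable)
t=14 Δ0: a=1 d=0 j=1 k=0 e=0 g=1 b=1 clk=0 c=1 h=0
  Δ1: clk:0→1
  Δ2: h:0→1
  Δ3: a:1→0, k:0→1, e:0→1
  Δ4: d:0→1, j:1→0, k:1→0
  Δ5: g:1→0
  (5Δ to stable)
t=15 Δ0: a=0 d=1 j=0 k=0 e=1 g=0 b=1 clk=1 c=1 h=1
  Δ1: clk:1→0
  (1Δ to stable)
t=16 Δ0: a=0 d=1 j=0 k=0 e=1 g=0 b=1 clk=0 c=1 h=1
  Δ1: clk:0→1
  Δ2: h:1→0
  Δ3: a:0→1, d:1→0, k:0→1, e:1→0
  Δ4: k:1→0, e:0→1, g:0→1
  Δ5: j:0→1, e:1→0
  (5Δ to stable)
t=17 Δ0: a=1 d=0 j=1 k=0 e=0 g=1 b=1 clk=1 c=1 h=0
  Δ1: clk:1→0
  (1Δ to stable)
t=18 Δ0: a=1 d=0 j=1 k=0 e=0 g=1 b=1 clk=0 c=1 h=0
  Δ1: clk:0→1
  Δ2: h:0→1
  Δ3: a:1→0, k:0→1, e:0→1
  Δ4: d:0→1, j:1→0, k:1→0
  Δ5: g:1→0
  (5Δ to stable)

5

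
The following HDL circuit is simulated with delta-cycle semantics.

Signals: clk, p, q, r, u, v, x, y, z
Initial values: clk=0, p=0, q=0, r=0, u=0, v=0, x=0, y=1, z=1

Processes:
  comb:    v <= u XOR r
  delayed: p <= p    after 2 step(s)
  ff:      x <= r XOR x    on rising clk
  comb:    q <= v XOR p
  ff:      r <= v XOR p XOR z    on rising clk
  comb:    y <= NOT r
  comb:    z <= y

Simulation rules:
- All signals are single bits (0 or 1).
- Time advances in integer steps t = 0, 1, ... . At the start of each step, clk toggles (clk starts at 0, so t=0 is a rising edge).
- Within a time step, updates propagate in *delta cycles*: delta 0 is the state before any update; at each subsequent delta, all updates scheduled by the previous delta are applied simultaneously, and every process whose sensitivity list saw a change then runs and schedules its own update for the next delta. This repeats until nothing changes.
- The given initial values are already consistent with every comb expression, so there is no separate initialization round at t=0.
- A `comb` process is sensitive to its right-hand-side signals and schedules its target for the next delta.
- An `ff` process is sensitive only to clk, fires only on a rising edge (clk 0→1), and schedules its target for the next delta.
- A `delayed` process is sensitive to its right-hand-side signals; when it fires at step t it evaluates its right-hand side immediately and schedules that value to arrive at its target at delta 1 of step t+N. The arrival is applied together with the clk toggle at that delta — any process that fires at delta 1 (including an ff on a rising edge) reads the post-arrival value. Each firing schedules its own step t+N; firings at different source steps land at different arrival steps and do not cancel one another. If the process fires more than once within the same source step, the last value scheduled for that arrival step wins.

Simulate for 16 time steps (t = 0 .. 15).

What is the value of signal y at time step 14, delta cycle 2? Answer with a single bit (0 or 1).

0

t0.Δ0 q=0 v=0 y=1 z=1 p=0 u=0 x=0 r=0 clk=0
t0.Δ1 q=0 v=0 y=1 z=1 p=0 u=0 x=0 r=0 clk=1
t0.Δ2 q=0 v=0 y=1 z=1 p=0 u=0 x=0 r=1 clk=1
t0.Δ3 q=0 v=1 y=0 z=1 p=0 u=0 x=0 r=1 clk=1
t0.Δ4 q=1 v=1 y=0 z=0 p=0 u=0 x=0 r=1 clk=1
t1.Δ0 q=1 v=1 y=0 z=0 p=0 u=0 x=0 r=1 clk=1
t1.Δ1 q=1 v=1 y=0 z=0 p=0 u=0 x=0 r=1 clk=0
t2.Δ0 q=1 v=1 y=0 z=0 p=0 u=0 x=0 r=1 clk=0
t2.Δ1 q=1 v=1 y=0 z=0 p=0 u=0 x=0 r=1 clk=1
t2.Δ2 q=1 v=1 y=0 z=0 p=0 u=0 x=1 r=1 clk=1
t3.Δ0 q=1 v=1 y=0 z=0 p=0 u=0 x=1 r=1 clk=1
t3.Δ1 q=1 v=1 y=0 z=0 p=0 u=0 x=1 r=1 clk=0
t4.Δ0 q=1 v=1 y=0 z=0 p=0 u=0 x=1 r=1 clk=0
t4.Δ1 q=1 v=1 y=0 z=0 p=0 u=0 x=1 r=1 clk=1
t4.Δ2 q=1 v=1 y=0 z=0 p=0 u=0 x=0 r=1 clk=1
t5.Δ0 q=1 v=1 y=0 z=0 p=0 u=0 x=0 r=1 clk=1
t5.Δ1 q=1 v=1 y=0 z=0 p=0 u=0 x=0 r=1 clk=0
t6.Δ0 q=1 v=1 y=0 z=0 p=0 u=0 x=0 r=1 clk=0
t6.Δ1 q=1 v=1 y=0 z=0 p=0 u=0 x=0 r=1 clk=1
t6.Δ2 q=1 v=1 y=0 z=0 p=0 u=0 x=1 r=1 clk=1
t7.Δ0 q=1 v=1 y=0 z=0 p=0 u=0 x=1 r=1 clk=1
t7.Δ1 q=1 v=1 y=0 z=0 p=0 u=0 x=1 r=1 clk=0
t8.Δ0 q=1 v=1 y=0 z=0 p=0 u=0 x=1 r=1 clk=0
t8.Δ1 q=1 v=1 y=0 z=0 p=0 u=0 x=1 r=1 clk=1
t8.Δ2 q=1 v=1 y=0 z=0 p=0 u=0 x=0 r=1 clk=1
t9.Δ0 q=1 v=1 y=0 z=0 p=0 u=0 x=0 r=1 clk=1
t9.Δ1 q=1 v=1 y=0 z=0 p=0 u=0 x=0 r=1 clk=0
t10.Δ0 q=1 v=1 y=0 z=0 p=0 u=0 x=0 r=1 clk=0
t10.Δ1 q=1 v=1 y=0 z=0 p=0 u=0 x=0 r=1 clk=1
t10.Δ2 q=1 v=1 y=0 z=0 p=0 u=0 x=1 r=1 clk=1
t11.Δ0 q=1 v=1 y=0 z=0 p=0 u=0 x=1 r=1 clk=1
t11.Δ1 q=1 v=1 y=0 z=0 p=0 u=0 x=1 r=1 clk=0
t12.Δ0 q=1 v=1 y=0 z=0 p=0 u=0 x=1 r=1 clk=0
t12.Δ1 q=1 v=1 y=0 z=0 p=0 u=0 x=1 r=1 clk=1
t12.Δ2 q=1 v=1 y=0 z=0 p=0 u=0 x=0 r=1 clk=1
t13.Δ0 q=1 v=1 y=0 z=0 p=0 u=0 x=0 r=1 clk=1
t13.Δ1 q=1 v=1 y=0 z=0 p=0 u=0 x=0 r=1 clk=0
t14.Δ0 q=1 v=1 y=0 z=0 p=0 u=0 x=0 r=1 clk=0
t14.Δ1 q=1 v=1 y=0 z=0 p=0 u=0 x=0 r=1 clk=1
t14.Δ2 q=1 v=1 y=0 z=0 p=0 u=0 x=1 r=1 clk=1
t15.Δ0 q=1 v=1 y=0 z=0 p=0 u=0 x=1 r=1 clk=1
t15.Δ1 q=1 v=1 y=0 z=0 p=0 u=0 x=1 r=1 clk=0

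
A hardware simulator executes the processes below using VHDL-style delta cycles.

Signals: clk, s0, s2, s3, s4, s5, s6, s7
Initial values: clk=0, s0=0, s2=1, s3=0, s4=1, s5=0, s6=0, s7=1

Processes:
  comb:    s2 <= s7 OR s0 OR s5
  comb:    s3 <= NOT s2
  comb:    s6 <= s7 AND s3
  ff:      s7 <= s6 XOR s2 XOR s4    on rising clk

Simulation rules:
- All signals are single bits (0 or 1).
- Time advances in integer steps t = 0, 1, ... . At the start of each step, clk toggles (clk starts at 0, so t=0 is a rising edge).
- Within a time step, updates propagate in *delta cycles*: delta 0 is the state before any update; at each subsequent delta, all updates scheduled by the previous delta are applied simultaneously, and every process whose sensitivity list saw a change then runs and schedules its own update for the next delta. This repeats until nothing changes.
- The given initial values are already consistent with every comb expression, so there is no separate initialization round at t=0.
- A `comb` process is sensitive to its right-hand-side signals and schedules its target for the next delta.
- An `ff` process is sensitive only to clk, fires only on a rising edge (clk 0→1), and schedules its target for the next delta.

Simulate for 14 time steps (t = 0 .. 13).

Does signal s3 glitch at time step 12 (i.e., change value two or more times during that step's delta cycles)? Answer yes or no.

t0.Δ0 s0=0 s5=0 s6=0 s4=1 s3=0 s2=1 s7=1 clk=0
t0.Δ1 s0=0 s5=0 s6=0 s4=1 s3=0 s2=1 s7=1 clk=1
t0.Δ2 s0=0 s5=0 s6=0 s4=1 s3=0 s2=1 s7=0 clk=1
t0.Δ3 s0=0 s5=0 s6=0 s4=1 s3=0 s2=0 s7=0 clk=1
t0.Δ4 s0=0 s5=0 s6=0 s4=1 s3=1 s2=0 s7=0 clk=1
t1.Δ0 s0=0 s5=0 s6=0 s4=1 s3=1 s2=0 s7=0 clk=1
t1.Δ1 s0=0 s5=0 s6=0 s4=1 s3=1 s2=0 s7=0 clk=0
t2.Δ0 s0=0 s5=0 s6=0 s4=1 s3=1 s2=0 s7=0 clk=0
t2.Δ1 s0=0 s5=0 s6=0 s4=1 s3=1 s2=0 s7=0 clk=1
t2.Δ2 s0=0 s5=0 s6=0 s4=1 s3=1 s2=0 s7=1 clk=1
t2.Δ3 s0=0 s5=0 s6=1 s4=1 s3=1 s2=1 s7=1 clk=1
t2.Δ4 s0=0 s5=0 s6=1 s4=1 s3=0 s2=1 s7=1 clk=1
t2.Δ5 s0=0 s5=0 s6=0 s4=1 s3=0 s2=1 s7=1 clk=1
t3.Δ0 s0=0 s5=0 s6=0 s4=1 s3=0 s2=1 s7=1 clk=1
t3.Δ1 s0=0 s5=0 s6=0 s4=1 s3=0 s2=1 s7=1 clk=0
t4.Δ0 s0=0 s5=0 s6=0 s4=1 s3=0 s2=1 s7=1 clk=0
t4.Δ1 s0=0 s5=0 s6=0 s4=1 s3=0 s2=1 s7=1 clk=1
t4.Δ2 s0=0 s5=0 s6=0 s4=1 s3=0 s2=1 s7=0 clk=1
t4.Δ3 s0=0 s5=0 s6=0 s4=1 s3=0 s2=0 s7=0 clk=1
t4.Δ4 s0=0 s5=0 s6=0 s4=1 s3=1 s2=0 s7=0 clk=1
t5.Δ0 s0=0 s5=0 s6=0 s4=1 s3=1 s2=0 s7=0 clk=1
t5.Δ1 s0=0 s5=0 s6=0 s4=1 s3=1 s2=0 s7=0 clk=0
t6.Δ0 s0=0 s5=0 s6=0 s4=1 s3=1 s2=0 s7=0 clk=0
t6.Δ1 s0=0 s5=0 s6=0 s4=1 s3=1 s2=0 s7=0 clk=1
t6.Δ2 s0=0 s5=0 s6=0 s4=1 s3=1 s2=0 s7=1 clk=1
t6.Δ3 s0=0 s5=0 s6=1 s4=1 s3=1 s2=1 s7=1 clk=1
t6.Δ4 s0=0 s5=0 s6=1 s4=1 s3=0 s2=1 s7=1 clk=1
t6.Δ5 s0=0 s5=0 s6=0 s4=1 s3=0 s2=1 s7=1 clk=1
t7.Δ0 s0=0 s5=0 s6=0 s4=1 s3=0 s2=1 s7=1 clk=1
t7.Δ1 s0=0 s5=0 s6=0 s4=1 s3=0 s2=1 s7=1 clk=0
t8.Δ0 s0=0 s5=0 s6=0 s4=1 s3=0 s2=1 s7=1 clk=0
t8.Δ1 s0=0 s5=0 s6=0 s4=1 s3=0 s2=1 s7=1 clk=1
t8.Δ2 s0=0 s5=0 s6=0 s4=1 s3=0 s2=1 s7=0 clk=1
t8.Δ3 s0=0 s5=0 s6=0 s4=1 s3=0 s2=0 s7=0 clk=1
t8.Δ4 s0=0 s5=0 s6=0 s4=1 s3=1 s2=0 s7=0 clk=1
t9.Δ0 s0=0 s5=0 s6=0 s4=1 s3=1 s2=0 s7=0 clk=1
t9.Δ1 s0=0 s5=0 s6=0 s4=1 s3=1 s2=0 s7=0 clk=0
t10.Δ0 s0=0 s5=0 s6=0 s4=1 s3=1 s2=0 s7=0 clk=0
t10.Δ1 s0=0 s5=0 s6=0 s4=1 s3=1 s2=0 s7=0 clk=1
t10.Δ2 s0=0 s5=0 s6=0 s4=1 s3=1 s2=0 s7=1 clk=1
t10.Δ3 s0=0 s5=0 s6=1 s4=1 s3=1 s2=1 s7=1 clk=1
t10.Δ4 s0=0 s5=0 s6=1 s4=1 s3=0 s2=1 s7=1 clk=1
t10.Δ5 s0=0 s5=0 s6=0 s4=1 s3=0 s2=1 s7=1 clk=1
t11.Δ0 s0=0 s5=0 s6=0 s4=1 s3=0 s2=1 s7=1 clk=1
t11.Δ1 s0=0 s5=0 s6=0 s4=1 s3=0 s2=1 s7=1 clk=0
t12.Δ0 s0=0 s5=0 s6=0 s4=1 s3=0 s2=1 s7=1 clk=0
t12.Δ1 s0=0 s5=0 s6=0 s4=1 s3=0 s2=1 s7=1 clk=1
t12.Δ2 s0=0 s5=0 s6=0 s4=1 s3=0 s2=1 s7=0 clk=1
t12.Δ3 s0=0 s5=0 s6=0 s4=1 s3=0 s2=0 s7=0 clk=1
t12.Δ4 s0=0 s5=0 s6=0 s4=1 s3=1 s2=0 s7=0 clk=1
t13.Δ0 s0=0 s5=0 s6=0 s4=1 s3=1 s2=0 s7=0 clk=1
t13.Δ1 s0=0 s5=0 s6=0 s4=1 s3=1 s2=0 s7=0 clk=0

no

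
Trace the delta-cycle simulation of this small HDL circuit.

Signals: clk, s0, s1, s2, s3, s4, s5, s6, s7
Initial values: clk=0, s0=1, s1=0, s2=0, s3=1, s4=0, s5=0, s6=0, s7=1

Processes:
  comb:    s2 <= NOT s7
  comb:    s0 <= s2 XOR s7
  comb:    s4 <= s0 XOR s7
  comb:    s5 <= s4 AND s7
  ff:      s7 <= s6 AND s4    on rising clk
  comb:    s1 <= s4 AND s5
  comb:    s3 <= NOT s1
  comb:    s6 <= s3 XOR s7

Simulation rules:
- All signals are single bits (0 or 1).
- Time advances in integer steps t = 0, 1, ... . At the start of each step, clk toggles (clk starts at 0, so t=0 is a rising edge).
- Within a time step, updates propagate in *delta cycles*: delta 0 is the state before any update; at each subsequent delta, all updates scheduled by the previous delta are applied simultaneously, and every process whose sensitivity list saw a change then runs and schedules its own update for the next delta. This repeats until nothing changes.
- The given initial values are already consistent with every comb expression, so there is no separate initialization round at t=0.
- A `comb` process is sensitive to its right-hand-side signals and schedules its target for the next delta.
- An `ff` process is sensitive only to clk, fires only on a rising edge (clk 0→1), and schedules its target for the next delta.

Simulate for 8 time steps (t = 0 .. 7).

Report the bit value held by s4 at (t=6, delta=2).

[bits: clk,s1,s4,s2,s5,s3,s0,s6,s7]
t=0: Δ0=000001101 Δ1=100001101 Δ2=100001100 Δ3=101101010 Δ4=100101110 Δ5=101101110 | 5Δ
t=1: Δ0=101101110 Δ1=001101110 | 1Δ
t=2: Δ0=001101110 Δ1=101101110 Δ2=101101111 Δ3=100011001 Δ4=101001101 Δ5=100011101 Δ6=100001101 | 6Δ
t=3: Δ0=100001101 Δ1=000001101 | 1Δ
t=4: Δ0=000001101 Δ1=100001101 Δ2=100001100 Δ3=101101010 Δ4=100101110 Δ5=101101110 | 5Δ
t=5: Δ0=101101110 Δ1=001101110 | 1Δ
t=6: Δ0=001101110 Δ1=101101110 Δ2=101101111 Δ3=100011001 Δ4=101001101 Δ5=100011101 Δ6=100001101 | 6Δ
t=7: Δ0=100001101 Δ1=000001101 | 1Δ

1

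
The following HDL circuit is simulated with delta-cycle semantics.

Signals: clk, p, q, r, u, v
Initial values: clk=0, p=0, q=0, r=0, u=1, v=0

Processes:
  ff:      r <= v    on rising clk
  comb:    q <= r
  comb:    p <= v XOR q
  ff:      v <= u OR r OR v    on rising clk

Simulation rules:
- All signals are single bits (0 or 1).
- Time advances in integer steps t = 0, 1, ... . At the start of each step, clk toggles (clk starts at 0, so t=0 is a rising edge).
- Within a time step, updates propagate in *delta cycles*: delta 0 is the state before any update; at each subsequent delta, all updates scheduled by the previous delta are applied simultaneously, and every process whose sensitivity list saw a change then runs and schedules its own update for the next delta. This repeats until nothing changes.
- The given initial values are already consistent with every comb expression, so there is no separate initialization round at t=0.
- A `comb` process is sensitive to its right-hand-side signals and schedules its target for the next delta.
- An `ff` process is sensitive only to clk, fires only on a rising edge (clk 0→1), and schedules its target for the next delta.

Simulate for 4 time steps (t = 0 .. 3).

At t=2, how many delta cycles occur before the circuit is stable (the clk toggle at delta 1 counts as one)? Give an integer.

4

t=0 Δ0: p=0 r=0 v=0 q=0 clk=0 u=1
  Δ1: clk:0→1
  Δ2: v:0→1
  Δ3: p:0→1
  (3Δ to stable)
t=1 Δ0: p=1 r=0 v=1 q=0 clk=1 u=1
  Δ1: clk:1→0
  (1Δ to stable)
t=2 Δ0: p=1 r=0 v=1 q=0 clk=0 u=1
  Δ1: clk:0→1
  Δ2: r:0→1
  Δ3: q:0→1
  Δ4: p:1→0
  (4Δ to stable)
t=3 Δ0: p=0 r=1 v=1 q=1 clk=1 u=1
  Δ1: clk:1→0
  (1Δ to stable)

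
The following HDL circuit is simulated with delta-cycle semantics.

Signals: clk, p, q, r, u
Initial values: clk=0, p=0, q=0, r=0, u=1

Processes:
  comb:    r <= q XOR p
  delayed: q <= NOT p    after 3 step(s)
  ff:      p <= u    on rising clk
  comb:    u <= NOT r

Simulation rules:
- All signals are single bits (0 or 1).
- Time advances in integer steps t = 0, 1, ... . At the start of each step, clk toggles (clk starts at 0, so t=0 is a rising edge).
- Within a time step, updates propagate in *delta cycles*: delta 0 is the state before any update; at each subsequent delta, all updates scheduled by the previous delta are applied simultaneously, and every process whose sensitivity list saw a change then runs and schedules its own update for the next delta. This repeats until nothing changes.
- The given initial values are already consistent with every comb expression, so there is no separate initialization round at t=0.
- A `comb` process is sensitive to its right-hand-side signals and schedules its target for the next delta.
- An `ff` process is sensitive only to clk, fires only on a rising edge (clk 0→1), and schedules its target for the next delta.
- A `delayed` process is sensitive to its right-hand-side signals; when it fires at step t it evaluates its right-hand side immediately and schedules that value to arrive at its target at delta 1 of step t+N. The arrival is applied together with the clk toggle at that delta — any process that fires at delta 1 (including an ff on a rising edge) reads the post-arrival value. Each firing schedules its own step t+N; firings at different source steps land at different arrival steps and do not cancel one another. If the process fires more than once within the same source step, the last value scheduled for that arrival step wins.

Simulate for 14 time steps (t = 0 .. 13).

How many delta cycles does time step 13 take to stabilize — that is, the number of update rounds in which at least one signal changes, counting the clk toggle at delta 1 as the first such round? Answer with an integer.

3

[bits: clk,p,r,q,u]
t=0: Δ0=00001 Δ1=10001 Δ2=11001 Δ3=11101 Δ4=11100 | 4Δ
t=1: Δ0=11100 Δ1=01100 | 1Δ
t=2: Δ0=01100 Δ1=11100 Δ2=10100 Δ3=10000 Δ4=10001 | 4Δ
t=3: Δ0=10001 Δ1=00001 | 1Δ
t=4: Δ0=00001 Δ1=10001 Δ2=11001 Δ3=11101 Δ4=11100 | 4Δ
t=5: Δ0=11100 Δ1=01110 Δ2=01010 Δ3=01011 | 3Δ
t=6: Δ0=01011 Δ1=11011 | 1Δ
t=7: Δ0=11011 Δ1=01001 Δ2=01101 Δ3=01100 | 3Δ
t=8: Δ0=01100 Δ1=11100 Δ2=10100 Δ3=10000 Δ4=10001 | 4Δ
t=9: Δ0=10001 Δ1=00001 | 1Δ
t=10: Δ0=00001 Δ1=10001 Δ2=11001 Δ3=11101 Δ4=11100 | 4Δ
t=11: Δ0=11100 Δ1=01110 Δ2=01010 Δ3=01011 | 3Δ
t=12: Δ0=01011 Δ1=11011 | 1Δ
t=13: Δ0=11011 Δ1=01001 Δ2=01101 Δ3=01100 | 3Δ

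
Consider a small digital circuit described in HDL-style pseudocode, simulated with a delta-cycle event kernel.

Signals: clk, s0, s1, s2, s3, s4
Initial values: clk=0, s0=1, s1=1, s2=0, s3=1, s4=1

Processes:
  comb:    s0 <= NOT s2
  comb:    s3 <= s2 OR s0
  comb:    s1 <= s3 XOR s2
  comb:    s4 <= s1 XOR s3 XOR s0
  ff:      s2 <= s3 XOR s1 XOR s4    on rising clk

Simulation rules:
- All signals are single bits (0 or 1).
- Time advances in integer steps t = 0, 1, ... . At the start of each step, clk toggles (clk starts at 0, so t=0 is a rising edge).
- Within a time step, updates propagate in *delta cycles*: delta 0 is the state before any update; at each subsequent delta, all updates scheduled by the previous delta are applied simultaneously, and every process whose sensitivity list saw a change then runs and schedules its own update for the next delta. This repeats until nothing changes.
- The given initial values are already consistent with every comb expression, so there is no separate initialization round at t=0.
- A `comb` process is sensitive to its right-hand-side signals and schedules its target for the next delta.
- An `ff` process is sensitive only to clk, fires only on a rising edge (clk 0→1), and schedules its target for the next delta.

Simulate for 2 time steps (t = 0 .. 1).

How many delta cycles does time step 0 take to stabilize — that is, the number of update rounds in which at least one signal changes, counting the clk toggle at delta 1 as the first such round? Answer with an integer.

3

[bits: s1,clk,s0,s4,s2,s3]
t=0: Δ0=101101 Δ1=111101 Δ2=111111 Δ3=010111 | 3Δ
t=1: Δ0=010111 Δ1=000111 | 1Δ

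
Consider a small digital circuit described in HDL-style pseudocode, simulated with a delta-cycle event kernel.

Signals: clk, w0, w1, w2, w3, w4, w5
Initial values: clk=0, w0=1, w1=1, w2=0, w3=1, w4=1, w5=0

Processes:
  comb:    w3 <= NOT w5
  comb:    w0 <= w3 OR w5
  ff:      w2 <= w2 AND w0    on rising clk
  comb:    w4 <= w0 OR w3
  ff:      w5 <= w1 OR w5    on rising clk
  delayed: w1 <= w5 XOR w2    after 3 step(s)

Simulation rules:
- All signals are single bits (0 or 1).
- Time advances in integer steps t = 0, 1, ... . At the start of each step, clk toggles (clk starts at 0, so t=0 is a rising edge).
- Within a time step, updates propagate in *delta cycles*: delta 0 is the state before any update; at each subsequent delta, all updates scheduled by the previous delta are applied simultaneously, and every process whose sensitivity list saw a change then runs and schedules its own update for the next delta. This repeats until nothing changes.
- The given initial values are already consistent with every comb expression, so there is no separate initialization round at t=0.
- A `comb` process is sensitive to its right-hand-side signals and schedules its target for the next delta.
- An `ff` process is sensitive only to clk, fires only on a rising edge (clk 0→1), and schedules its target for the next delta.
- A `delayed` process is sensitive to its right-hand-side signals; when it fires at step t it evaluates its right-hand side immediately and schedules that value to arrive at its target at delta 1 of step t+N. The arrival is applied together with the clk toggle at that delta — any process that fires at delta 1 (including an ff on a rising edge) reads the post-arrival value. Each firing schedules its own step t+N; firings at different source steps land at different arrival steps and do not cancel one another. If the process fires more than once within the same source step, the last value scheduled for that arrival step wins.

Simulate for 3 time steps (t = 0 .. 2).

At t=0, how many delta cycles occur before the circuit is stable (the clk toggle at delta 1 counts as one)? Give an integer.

3

t0.Δ0 w3=1 w4=1 w1=1 w0=1 w2=0 clk=0 w5=0
t0.Δ1 w3=1 w4=1 w1=1 w0=1 w2=0 clk=1 w5=0
t0.Δ2 w3=1 w4=1 w1=1 w0=1 w2=0 clk=1 w5=1
t0.Δ3 w3=0 w4=1 w1=1 w0=1 w2=0 clk=1 w5=1
t1.Δ0 w3=0 w4=1 w1=1 w0=1 w2=0 clk=1 w5=1
t1.Δ1 w3=0 w4=1 w1=1 w0=1 w2=0 clk=0 w5=1
t2.Δ0 w3=0 w4=1 w1=1 w0=1 w2=0 clk=0 w5=1
t2.Δ1 w3=0 w4=1 w1=1 w0=1 w2=0 clk=1 w5=1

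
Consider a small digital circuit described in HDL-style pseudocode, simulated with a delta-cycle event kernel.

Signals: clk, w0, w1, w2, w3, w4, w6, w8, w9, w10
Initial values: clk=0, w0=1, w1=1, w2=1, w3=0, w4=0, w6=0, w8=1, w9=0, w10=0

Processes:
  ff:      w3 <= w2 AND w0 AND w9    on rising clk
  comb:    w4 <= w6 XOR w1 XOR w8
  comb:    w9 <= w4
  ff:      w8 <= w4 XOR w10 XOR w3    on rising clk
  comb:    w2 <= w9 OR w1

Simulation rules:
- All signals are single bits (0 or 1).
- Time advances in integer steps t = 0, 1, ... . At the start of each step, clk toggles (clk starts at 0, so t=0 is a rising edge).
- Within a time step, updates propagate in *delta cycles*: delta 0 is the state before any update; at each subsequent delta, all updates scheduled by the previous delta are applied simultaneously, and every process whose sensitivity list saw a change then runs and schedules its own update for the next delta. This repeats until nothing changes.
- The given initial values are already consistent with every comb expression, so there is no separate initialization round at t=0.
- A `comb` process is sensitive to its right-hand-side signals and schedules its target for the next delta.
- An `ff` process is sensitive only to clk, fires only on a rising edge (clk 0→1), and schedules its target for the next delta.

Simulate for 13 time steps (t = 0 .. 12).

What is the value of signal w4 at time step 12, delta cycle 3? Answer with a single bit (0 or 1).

1

t=0 Δ0: w1=1 w0=1 w10=0 w3=0 w9=0 w6=0 w2=1 w8=1 w4=0 clk=0
  Δ1: clk:0→1
  Δ2: w8:1→0
  Δ3: w4:0→1
  Δ4: w9:0→1
  (4Δ to stable)
t=1 Δ0: w1=1 w0=1 w10=0 w3=0 w9=1 w6=0 w2=1 w8=0 w4=1 clk=1
  Δ1: clk:1→0
  (1Δ to stable)
t=2 Δ0: w1=1 w0=1 w10=0 w3=0 w9=1 w6=0 w2=1 w8=0 w4=1 clk=0
  Δ1: clk:0→1
  Δ2: w3:0→1, w8:0→1
  Δ3: w4:1→0
  Δ4: w9:1→0
  (4Δ to stable)
t=3 Δ0: w1=1 w0=1 w10=0 w3=1 w9=0 w6=0 w2=1 w8=1 w4=0 clk=1
  Δ1: clk:1→0
  (1Δ to stable)
t=4 Δ0: w1=1 w0=1 w10=0 w3=1 w9=0 w6=0 w2=1 w8=1 w4=0 clk=0
  Δ1: clk:0→1
  Δ2: w3:1→0
  (2Δ to stable)
t=5 Δ0: w1=1 w0=1 w10=0 w3=0 w9=0 w6=0 w2=1 w8=1 w4=0 clk=1
  Δ1: clk:1→0
  (1Δ to stable)
t=6 Δ0: w1=1 w0=1 w10=0 w3=0 w9=0 w6=0 w2=1 w8=1 w4=0 clk=0
  Δ1: clk:0→1
  Δ2: w8:1→0
  Δ3: w4:0→1
  Δ4: w9:0→1
  (4Δ to stable)
t=7 Δ0: w1=1 w0=1 w10=0 w3=0 w9=1 w6=0 w2=1 w8=0 w4=1 clk=1
  Δ1: clk:1→0
  (1Δ to stable)
t=8 Δ0: w1=1 w0=1 w10=0 w3=0 w9=1 w6=0 w2=1 w8=0 w4=1 clk=0
  Δ1: clk:0→1
  Δ2: w3:0→1, w8:0→1
  Δ3: w4:1→0
  Δ4: w9:1→0
  (4Δ to stable)
t=9 Δ0: w1=1 w0=1 w10=0 w3=1 w9=0 w6=0 w2=1 w8=1 w4=0 clk=1
  Δ1: clk:1→0
  (1Δ to stable)
t=10 Δ0: w1=1 w0=1 w10=0 w3=1 w9=0 w6=0 w2=1 w8=1 w4=0 clk=0
  Δ1: clk:0→1
  Δ2: w3:1→0
  (2Δ to stable)
t=11 Δ0: w1=1 w0=1 w10=0 w3=0 w9=0 w6=0 w2=1 w8=1 w4=0 clk=1
  Δ1: clk:1→0
  (1Δ to stable)
t=12 Δ0: w1=1 w0=1 w10=0 w3=0 w9=0 w6=0 w2=1 w8=1 w4=0 clk=0
  Δ1: clk:0→1
  Δ2: w8:1→0
  Δ3: w4:0→1
  Δ4: w9:0→1
  (4Δ to stable)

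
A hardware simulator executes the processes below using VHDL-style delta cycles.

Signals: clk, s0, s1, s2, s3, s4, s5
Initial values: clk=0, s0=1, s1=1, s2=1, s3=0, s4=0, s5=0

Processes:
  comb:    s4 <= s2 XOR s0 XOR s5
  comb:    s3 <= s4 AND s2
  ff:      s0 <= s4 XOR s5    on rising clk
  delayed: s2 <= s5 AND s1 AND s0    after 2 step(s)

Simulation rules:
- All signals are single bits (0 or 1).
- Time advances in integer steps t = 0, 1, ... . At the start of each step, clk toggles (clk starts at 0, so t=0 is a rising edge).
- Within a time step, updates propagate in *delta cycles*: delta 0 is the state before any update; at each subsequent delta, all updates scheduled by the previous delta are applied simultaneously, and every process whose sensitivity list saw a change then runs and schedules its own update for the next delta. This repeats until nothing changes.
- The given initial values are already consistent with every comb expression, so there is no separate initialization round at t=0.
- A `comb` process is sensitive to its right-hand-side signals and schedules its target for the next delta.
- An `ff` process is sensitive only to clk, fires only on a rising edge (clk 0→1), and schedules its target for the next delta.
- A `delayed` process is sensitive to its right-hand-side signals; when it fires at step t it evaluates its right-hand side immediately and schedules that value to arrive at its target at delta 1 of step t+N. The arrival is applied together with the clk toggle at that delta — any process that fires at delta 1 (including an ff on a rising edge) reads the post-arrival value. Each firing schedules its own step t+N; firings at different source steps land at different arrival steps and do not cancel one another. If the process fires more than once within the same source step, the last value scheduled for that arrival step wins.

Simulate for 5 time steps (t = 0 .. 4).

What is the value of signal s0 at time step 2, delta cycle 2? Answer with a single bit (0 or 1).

t0.Δ0 s3=0 clk=0 s0=1 s4=0 s5=0 s1=1 s2=1
t0.Δ1 s3=0 clk=1 s0=1 s4=0 s5=0 s1=1 s2=1
t0.Δ2 s3=0 clk=1 s0=0 s4=0 s5=0 s1=1 s2=1
t0.Δ3 s3=0 clk=1 s0=0 s4=1 s5=0 s1=1 s2=1
t0.Δ4 s3=1 clk=1 s0=0 s4=1 s5=0 s1=1 s2=1
t1.Δ0 s3=1 clk=1 s0=0 s4=1 s5=0 s1=1 s2=1
t1.Δ1 s3=1 clk=0 s0=0 s4=1 s5=0 s1=1 s2=1
t2.Δ0 s3=1 clk=0 s0=0 s4=1 s5=0 s1=1 s2=1
t2.Δ1 s3=1 clk=1 s0=0 s4=1 s5=0 s1=1 s2=0
t2.Δ2 s3=0 clk=1 s0=1 s4=0 s5=0 s1=1 s2=0
t2.Δ3 s3=0 clk=1 s0=1 s4=1 s5=0 s1=1 s2=0
t3.Δ0 s3=0 clk=1 s0=1 s4=1 s5=0 s1=1 s2=0
t3.Δ1 s3=0 clk=0 s0=1 s4=1 s5=0 s1=1 s2=0
t4.Δ0 s3=0 clk=0 s0=1 s4=1 s5=0 s1=1 s2=0
t4.Δ1 s3=0 clk=1 s0=1 s4=1 s5=0 s1=1 s2=0

1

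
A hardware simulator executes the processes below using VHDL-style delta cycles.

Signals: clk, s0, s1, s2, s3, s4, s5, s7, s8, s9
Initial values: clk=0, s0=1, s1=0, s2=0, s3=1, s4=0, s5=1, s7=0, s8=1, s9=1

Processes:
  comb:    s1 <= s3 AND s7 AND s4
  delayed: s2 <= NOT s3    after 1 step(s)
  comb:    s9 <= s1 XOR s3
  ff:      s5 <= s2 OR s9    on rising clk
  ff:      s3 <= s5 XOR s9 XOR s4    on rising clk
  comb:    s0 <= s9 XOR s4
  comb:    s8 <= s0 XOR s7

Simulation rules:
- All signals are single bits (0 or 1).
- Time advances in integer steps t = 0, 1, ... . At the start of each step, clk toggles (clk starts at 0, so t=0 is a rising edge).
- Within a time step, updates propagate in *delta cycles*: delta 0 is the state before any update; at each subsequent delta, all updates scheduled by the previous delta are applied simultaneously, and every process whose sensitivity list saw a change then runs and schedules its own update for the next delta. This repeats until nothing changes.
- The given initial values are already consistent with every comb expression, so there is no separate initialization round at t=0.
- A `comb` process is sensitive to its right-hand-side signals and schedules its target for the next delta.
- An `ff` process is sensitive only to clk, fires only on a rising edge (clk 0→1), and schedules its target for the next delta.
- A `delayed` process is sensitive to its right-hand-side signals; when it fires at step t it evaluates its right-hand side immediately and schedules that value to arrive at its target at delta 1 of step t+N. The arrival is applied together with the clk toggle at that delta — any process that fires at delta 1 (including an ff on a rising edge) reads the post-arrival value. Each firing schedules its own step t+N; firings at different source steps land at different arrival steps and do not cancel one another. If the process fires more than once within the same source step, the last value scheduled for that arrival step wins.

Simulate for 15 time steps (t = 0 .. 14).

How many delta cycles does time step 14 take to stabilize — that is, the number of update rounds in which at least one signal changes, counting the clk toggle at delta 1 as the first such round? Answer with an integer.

t0.Δ0 s1=0 s0=1 s7=0 s5=1 s3=1 s4=0 s9=1 clk=0 s2=0 s8=1
t0.Δ1 s1=0 s0=1 s7=0 s5=1 s3=1 s4=0 s9=1 clk=1 s2=0 s8=1
t0.Δ2 s1=0 s0=1 s7=0 s5=1 s3=0 s4=0 s9=1 clk=1 s2=0 s8=1
t0.Δ3 s1=0 s0=1 s7=0 s5=1 s3=0 s4=0 s9=0 clk=1 s2=0 s8=1
t0.Δ4 s1=0 s0=0 s7=0 s5=1 s3=0 s4=0 s9=0 clk=1 s2=0 s8=1
t0.Δ5 s1=0 s0=0 s7=0 s5=1 s3=0 s4=0 s9=0 clk=1 s2=0 s8=0
t1.Δ0 s1=0 s0=0 s7=0 s5=1 s3=0 s4=0 s9=0 clk=1 s2=0 s8=0
t1.Δ1 s1=0 s0=0 s7=0 s5=1 s3=0 s4=0 s9=0 clk=0 s2=1 s8=0
t2.Δ0 s1=0 s0=0 s7=0 s5=1 s3=0 s4=0 s9=0 clk=0 s2=1 s8=0
t2.Δ1 s1=0 s0=0 s7=0 s5=1 s3=0 s4=0 s9=0 clk=1 s2=1 s8=0
t2.Δ2 s1=0 s0=0 s7=0 s5=1 s3=1 s4=0 s9=0 clk=1 s2=1 s8=0
t2.Δ3 s1=0 s0=0 s7=0 s5=1 s3=1 s4=0 s9=1 clk=1 s2=1 s8=0
t2.Δ4 s1=0 s0=1 s7=0 s5=1 s3=1 s4=0 s9=1 clk=1 s2=1 s8=0
t2.Δ5 s1=0 s0=1 s7=0 s5=1 s3=1 s4=0 s9=1 clk=1 s2=1 s8=1
t3.Δ0 s1=0 s0=1 s7=0 s5=1 s3=1 s4=0 s9=1 clk=1 s2=1 s8=1
t3.Δ1 s1=0 s0=1 s7=0 s5=1 s3=1 s4=0 s9=1 clk=0 s2=0 s8=1
t4.Δ0 s1=0 s0=1 s7=0 s5=1 s3=1 s4=0 s9=1 clk=0 s2=0 s8=1
t4.Δ1 s1=0 s0=1 s7=0 s5=1 s3=1 s4=0 s9=1 clk=1 s2=0 s8=1
t4.Δ2 s1=0 s0=1 s7=0 s5=1 s3=0 s4=0 s9=1 clk=1 s2=0 s8=1
t4.Δ3 s1=0 s0=1 s7=0 s5=1 s3=0 s4=0 s9=0 clk=1 s2=0 s8=1
t4.Δ4 s1=0 s0=0 s7=0 s5=1 s3=0 s4=0 s9=0 clk=1 s2=0 s8=1
t4.Δ5 s1=0 s0=0 s7=0 s5=1 s3=0 s4=0 s9=0 clk=1 s2=0 s8=0
t5.Δ0 s1=0 s0=0 s7=0 s5=1 s3=0 s4=0 s9=0 clk=1 s2=0 s8=0
t5.Δ1 s1=0 s0=0 s7=0 s5=1 s3=0 s4=0 s9=0 clk=0 s2=1 s8=0
t6.Δ0 s1=0 s0=0 s7=0 s5=1 s3=0 s4=0 s9=0 clk=0 s2=1 s8=0
t6.Δ1 s1=0 s0=0 s7=0 s5=1 s3=0 s4=0 s9=0 clk=1 s2=1 s8=0
t6.Δ2 s1=0 s0=0 s7=0 s5=1 s3=1 s4=0 s9=0 clk=1 s2=1 s8=0
t6.Δ3 s1=0 s0=0 s7=0 s5=1 s3=1 s4=0 s9=1 clk=1 s2=1 s8=0
t6.Δ4 s1=0 s0=1 s7=0 s5=1 s3=1 s4=0 s9=1 clk=1 s2=1 s8=0
t6.Δ5 s1=0 s0=1 s7=0 s5=1 s3=1 s4=0 s9=1 clk=1 s2=1 s8=1
t7.Δ0 s1=0 s0=1 s7=0 s5=1 s3=1 s4=0 s9=1 clk=1 s2=1 s8=1
t7.Δ1 s1=0 s0=1 s7=0 s5=1 s3=1 s4=0 s9=1 clk=0 s2=0 s8=1
t8.Δ0 s1=0 s0=1 s7=0 s5=1 s3=1 s4=0 s9=1 clk=0 s2=0 s8=1
t8.Δ1 s1=0 s0=1 s7=0 s5=1 s3=1 s4=0 s9=1 clk=1 s2=0 s8=1
t8.Δ2 s1=0 s0=1 s7=0 s5=1 s3=0 s4=0 s9=1 clk=1 s2=0 s8=1
t8.Δ3 s1=0 s0=1 s7=0 s5=1 s3=0 s4=0 s9=0 clk=1 s2=0 s8=1
t8.Δ4 s1=0 s0=0 s7=0 s5=1 s3=0 s4=0 s9=0 clk=1 s2=0 s8=1
t8.Δ5 s1=0 s0=0 s7=0 s5=1 s3=0 s4=0 s9=0 clk=1 s2=0 s8=0
t9.Δ0 s1=0 s0=0 s7=0 s5=1 s3=0 s4=0 s9=0 clk=1 s2=0 s8=0
t9.Δ1 s1=0 s0=0 s7=0 s5=1 s3=0 s4=0 s9=0 clk=0 s2=1 s8=0
t10.Δ0 s1=0 s0=0 s7=0 s5=1 s3=0 s4=0 s9=0 clk=0 s2=1 s8=0
t10.Δ1 s1=0 s0=0 s7=0 s5=1 s3=0 s4=0 s9=0 clk=1 s2=1 s8=0
t10.Δ2 s1=0 s0=0 s7=0 s5=1 s3=1 s4=0 s9=0 clk=1 s2=1 s8=0
t10.Δ3 s1=0 s0=0 s7=0 s5=1 s3=1 s4=0 s9=1 clk=1 s2=1 s8=0
t10.Δ4 s1=0 s0=1 s7=0 s5=1 s3=1 s4=0 s9=1 clk=1 s2=1 s8=0
t10.Δ5 s1=0 s0=1 s7=0 s5=1 s3=1 s4=0 s9=1 clk=1 s2=1 s8=1
t11.Δ0 s1=0 s0=1 s7=0 s5=1 s3=1 s4=0 s9=1 clk=1 s2=1 s8=1
t11.Δ1 s1=0 s0=1 s7=0 s5=1 s3=1 s4=0 s9=1 clk=0 s2=0 s8=1
t12.Δ0 s1=0 s0=1 s7=0 s5=1 s3=1 s4=0 s9=1 clk=0 s2=0 s8=1
t12.Δ1 s1=0 s0=1 s7=0 s5=1 s3=1 s4=0 s9=1 clk=1 s2=0 s8=1
t12.Δ2 s1=0 s0=1 s7=0 s5=1 s3=0 s4=0 s9=1 clk=1 s2=0 s8=1
t12.Δ3 s1=0 s0=1 s7=0 s5=1 s3=0 s4=0 s9=0 clk=1 s2=0 s8=1
t12.Δ4 s1=0 s0=0 s7=0 s5=1 s3=0 s4=0 s9=0 clk=1 s2=0 s8=1
t12.Δ5 s1=0 s0=0 s7=0 s5=1 s3=0 s4=0 s9=0 clk=1 s2=0 s8=0
t13.Δ0 s1=0 s0=0 s7=0 s5=1 s3=0 s4=0 s9=0 clk=1 s2=0 s8=0
t13.Δ1 s1=0 s0=0 s7=0 s5=1 s3=0 s4=0 s9=0 clk=0 s2=1 s8=0
t14.Δ0 s1=0 s0=0 s7=0 s5=1 s3=0 s4=0 s9=0 clk=0 s2=1 s8=0
t14.Δ1 s1=0 s0=0 s7=0 s5=1 s3=0 s4=0 s9=0 clk=1 s2=1 s8=0
t14.Δ2 s1=0 s0=0 s7=0 s5=1 s3=1 s4=0 s9=0 clk=1 s2=1 s8=0
t14.Δ3 s1=0 s0=0 s7=0 s5=1 s3=1 s4=0 s9=1 clk=1 s2=1 s8=0
t14.Δ4 s1=0 s0=1 s7=0 s5=1 s3=1 s4=0 s9=1 clk=1 s2=1 s8=0
t14.Δ5 s1=0 s0=1 s7=0 s5=1 s3=1 s4=0 s9=1 clk=1 s2=1 s8=1

5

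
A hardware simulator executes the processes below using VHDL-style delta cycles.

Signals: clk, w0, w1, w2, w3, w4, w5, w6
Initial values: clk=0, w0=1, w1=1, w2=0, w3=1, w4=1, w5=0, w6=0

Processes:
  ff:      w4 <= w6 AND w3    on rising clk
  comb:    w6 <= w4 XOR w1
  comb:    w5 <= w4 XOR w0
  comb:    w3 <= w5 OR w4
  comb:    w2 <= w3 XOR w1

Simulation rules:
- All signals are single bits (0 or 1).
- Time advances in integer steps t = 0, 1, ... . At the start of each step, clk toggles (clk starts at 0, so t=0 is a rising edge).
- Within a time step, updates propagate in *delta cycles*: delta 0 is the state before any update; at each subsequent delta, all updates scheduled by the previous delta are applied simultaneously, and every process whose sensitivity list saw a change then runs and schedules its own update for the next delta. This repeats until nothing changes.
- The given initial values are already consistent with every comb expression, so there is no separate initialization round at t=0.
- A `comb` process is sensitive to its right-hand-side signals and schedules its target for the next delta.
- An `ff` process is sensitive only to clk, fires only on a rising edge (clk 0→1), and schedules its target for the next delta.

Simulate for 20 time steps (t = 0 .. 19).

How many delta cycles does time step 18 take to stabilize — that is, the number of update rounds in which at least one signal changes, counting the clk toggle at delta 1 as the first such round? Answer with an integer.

t0.Δ0 w4=1 w6=0 w1=1 w0=1 clk=0 w2=0 w5=0 w3=1
t0.Δ1 w4=1 w6=0 w1=1 w0=1 clk=1 w2=0 w5=0 w3=1
t0.Δ2 w4=0 w6=0 w1=1 w0=1 clk=1 w2=0 w5=0 w3=1
t0.Δ3 w4=0 w6=1 w1=1 w0=1 clk=1 w2=0 w5=1 w3=0
t0.Δ4 w4=0 w6=1 w1=1 w0=1 clk=1 w2=1 w5=1 w3=1
t0.Δ5 w4=0 w6=1 w1=1 w0=1 clk=1 w2=0 w5=1 w3=1
t1.Δ0 w4=0 w6=1 w1=1 w0=1 clk=1 w2=0 w5=1 w3=1
t1.Δ1 w4=0 w6=1 w1=1 w0=1 clk=0 w2=0 w5=1 w3=1
t2.Δ0 w4=0 w6=1 w1=1 w0=1 clk=0 w2=0 w5=1 w3=1
t2.Δ1 w4=0 w6=1 w1=1 w0=1 clk=1 w2=0 w5=1 w3=1
t2.Δ2 w4=1 w6=1 w1=1 w0=1 clk=1 w2=0 w5=1 w3=1
t2.Δ3 w4=1 w6=0 w1=1 w0=1 clk=1 w2=0 w5=0 w3=1
t3.Δ0 w4=1 w6=0 w1=1 w0=1 clk=1 w2=0 w5=0 w3=1
t3.Δ1 w4=1 w6=0 w1=1 w0=1 clk=0 w2=0 w5=0 w3=1
t4.Δ0 w4=1 w6=0 w1=1 w0=1 clk=0 w2=0 w5=0 w3=1
t4.Δ1 w4=1 w6=0 w1=1 w0=1 clk=1 w2=0 w5=0 w3=1
t4.Δ2 w4=0 w6=0 w1=1 w0=1 clk=1 w2=0 w5=0 w3=1
t4.Δ3 w4=0 w6=1 w1=1 w0=1 clk=1 w2=0 w5=1 w3=0
t4.Δ4 w4=0 w6=1 w1=1 w0=1 clk=1 w2=1 w5=1 w3=1
t4.Δ5 w4=0 w6=1 w1=1 w0=1 clk=1 w2=0 w5=1 w3=1
t5.Δ0 w4=0 w6=1 w1=1 w0=1 clk=1 w2=0 w5=1 w3=1
t5.Δ1 w4=0 w6=1 w1=1 w0=1 clk=0 w2=0 w5=1 w3=1
t6.Δ0 w4=0 w6=1 w1=1 w0=1 clk=0 w2=0 w5=1 w3=1
t6.Δ1 w4=0 w6=1 w1=1 w0=1 clk=1 w2=0 w5=1 w3=1
t6.Δ2 w4=1 w6=1 w1=1 w0=1 clk=1 w2=0 w5=1 w3=1
t6.Δ3 w4=1 w6=0 w1=1 w0=1 clk=1 w2=0 w5=0 w3=1
t7.Δ0 w4=1 w6=0 w1=1 w0=1 clk=1 w2=0 w5=0 w3=1
t7.Δ1 w4=1 w6=0 w1=1 w0=1 clk=0 w2=0 w5=0 w3=1
t8.Δ0 w4=1 w6=0 w1=1 w0=1 clk=0 w2=0 w5=0 w3=1
t8.Δ1 w4=1 w6=0 w1=1 w0=1 clk=1 w2=0 w5=0 w3=1
t8.Δ2 w4=0 w6=0 w1=1 w0=1 clk=1 w2=0 w5=0 w3=1
t8.Δ3 w4=0 w6=1 w1=1 w0=1 clk=1 w2=0 w5=1 w3=0
t8.Δ4 w4=0 w6=1 w1=1 w0=1 clk=1 w2=1 w5=1 w3=1
t8.Δ5 w4=0 w6=1 w1=1 w0=1 clk=1 w2=0 w5=1 w3=1
t9.Δ0 w4=0 w6=1 w1=1 w0=1 clk=1 w2=0 w5=1 w3=1
t9.Δ1 w4=0 w6=1 w1=1 w0=1 clk=0 w2=0 w5=1 w3=1
t10.Δ0 w4=0 w6=1 w1=1 w0=1 clk=0 w2=0 w5=1 w3=1
t10.Δ1 w4=0 w6=1 w1=1 w0=1 clk=1 w2=0 w5=1 w3=1
t10.Δ2 w4=1 w6=1 w1=1 w0=1 clk=1 w2=0 w5=1 w3=1
t10.Δ3 w4=1 w6=0 w1=1 w0=1 clk=1 w2=0 w5=0 w3=1
t11.Δ0 w4=1 w6=0 w1=1 w0=1 clk=1 w2=0 w5=0 w3=1
t11.Δ1 w4=1 w6=0 w1=1 w0=1 clk=0 w2=0 w5=0 w3=1
t12.Δ0 w4=1 w6=0 w1=1 w0=1 clk=0 w2=0 w5=0 w3=1
t12.Δ1 w4=1 w6=0 w1=1 w0=1 clk=1 w2=0 w5=0 w3=1
t12.Δ2 w4=0 w6=0 w1=1 w0=1 clk=1 w2=0 w5=0 w3=1
t12.Δ3 w4=0 w6=1 w1=1 w0=1 clk=1 w2=0 w5=1 w3=0
t12.Δ4 w4=0 w6=1 w1=1 w0=1 clk=1 w2=1 w5=1 w3=1
t12.Δ5 w4=0 w6=1 w1=1 w0=1 clk=1 w2=0 w5=1 w3=1
t13.Δ0 w4=0 w6=1 w1=1 w0=1 clk=1 w2=0 w5=1 w3=1
t13.Δ1 w4=0 w6=1 w1=1 w0=1 clk=0 w2=0 w5=1 w3=1
t14.Δ0 w4=0 w6=1 w1=1 w0=1 clk=0 w2=0 w5=1 w3=1
t14.Δ1 w4=0 w6=1 w1=1 w0=1 clk=1 w2=0 w5=1 w3=1
t14.Δ2 w4=1 w6=1 w1=1 w0=1 clk=1 w2=0 w5=1 w3=1
t14.Δ3 w4=1 w6=0 w1=1 w0=1 clk=1 w2=0 w5=0 w3=1
t15.Δ0 w4=1 w6=0 w1=1 w0=1 clk=1 w2=0 w5=0 w3=1
t15.Δ1 w4=1 w6=0 w1=1 w0=1 clk=0 w2=0 w5=0 w3=1
t16.Δ0 w4=1 w6=0 w1=1 w0=1 clk=0 w2=0 w5=0 w3=1
t16.Δ1 w4=1 w6=0 w1=1 w0=1 clk=1 w2=0 w5=0 w3=1
t16.Δ2 w4=0 w6=0 w1=1 w0=1 clk=1 w2=0 w5=0 w3=1
t16.Δ3 w4=0 w6=1 w1=1 w0=1 clk=1 w2=0 w5=1 w3=0
t16.Δ4 w4=0 w6=1 w1=1 w0=1 clk=1 w2=1 w5=1 w3=1
t16.Δ5 w4=0 w6=1 w1=1 w0=1 clk=1 w2=0 w5=1 w3=1
t17.Δ0 w4=0 w6=1 w1=1 w0=1 clk=1 w2=0 w5=1 w3=1
t17.Δ1 w4=0 w6=1 w1=1 w0=1 clk=0 w2=0 w5=1 w3=1
t18.Δ0 w4=0 w6=1 w1=1 w0=1 clk=0 w2=0 w5=1 w3=1
t18.Δ1 w4=0 w6=1 w1=1 w0=1 clk=1 w2=0 w5=1 w3=1
t18.Δ2 w4=1 w6=1 w1=1 w0=1 clk=1 w2=0 w5=1 w3=1
t18.Δ3 w4=1 w6=0 w1=1 w0=1 clk=1 w2=0 w5=0 w3=1
t19.Δ0 w4=1 w6=0 w1=1 w0=1 clk=1 w2=0 w5=0 w3=1
t19.Δ1 w4=1 w6=0 w1=1 w0=1 clk=0 w2=0 w5=0 w3=1

3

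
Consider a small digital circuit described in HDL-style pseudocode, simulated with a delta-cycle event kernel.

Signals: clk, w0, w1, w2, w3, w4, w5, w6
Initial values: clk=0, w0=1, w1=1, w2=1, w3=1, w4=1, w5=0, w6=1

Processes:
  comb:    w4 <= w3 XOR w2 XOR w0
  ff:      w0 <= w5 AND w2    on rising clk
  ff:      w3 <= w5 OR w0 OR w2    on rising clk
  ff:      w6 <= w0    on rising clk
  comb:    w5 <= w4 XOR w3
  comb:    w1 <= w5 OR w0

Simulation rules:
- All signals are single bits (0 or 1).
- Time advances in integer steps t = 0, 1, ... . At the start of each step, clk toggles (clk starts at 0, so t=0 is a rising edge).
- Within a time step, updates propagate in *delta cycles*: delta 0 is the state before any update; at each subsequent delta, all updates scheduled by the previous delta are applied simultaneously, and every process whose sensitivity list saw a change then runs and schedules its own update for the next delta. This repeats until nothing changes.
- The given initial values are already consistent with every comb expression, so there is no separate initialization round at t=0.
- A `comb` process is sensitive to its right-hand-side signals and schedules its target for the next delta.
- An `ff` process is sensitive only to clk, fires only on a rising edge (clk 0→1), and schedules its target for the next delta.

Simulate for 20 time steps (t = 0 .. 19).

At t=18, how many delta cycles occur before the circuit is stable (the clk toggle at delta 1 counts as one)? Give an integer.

4

t=0 Δ0: clk=0 w0=1 w6=1 w1=1 w5=0 w2=1 w3=1 w4=1
  Δ1: clk:0→1
  Δ2: w0:1→0
  Δ3: w1:1→0, w4:1→0
  Δ4: w5:0→1
  Δ5: w1:0→1
  (5Δ to stable)
t=1 Δ0: clk=1 w0=0 w6=1 w1=1 w5=1 w2=1 w3=1 w4=0
  Δ1: clk:1→0
  (1Δ to stable)
t=2 Δ0: clk=0 w0=0 w6=1 w1=1 w5=1 w2=1 w3=1 w4=0
  Δ1: clk:0→1
  Δ2: w0:0→1, w6:1→0
  Δ3: w4:0→1
  Δ4: w5:1→0
  (4Δ to stable)
t=3 Δ0: clk=1 w0=1 w6=0 w1=1 w5=0 w2=1 w3=1 w4=1
  Δ1: clk:1→0
  (1Δ to stable)
t=4 Δ0: clk=0 w0=1 w6=0 w1=1 w5=0 w2=1 w3=1 w4=1
  Δ1: clk:0→1
  Δ2: w0:1→0, w6:0→1
  Δ3: w1:1→0, w4:1→0
  Δ4: w5:0→1
  Δ5: w1:0→1
  (5Δ to stable)
t=5 Δ0: clk=1 w0=0 w6=1 w1=1 w5=1 w2=1 w3=1 w4=0
  Δ1: clk:1→0
  (1Δ to stable)
t=6 Δ0: clk=0 w0=0 w6=1 w1=1 w5=1 w2=1 w3=1 w4=0
  Δ1: clk:0→1
  Δ2: w0:0→1, w6:1→0
  Δ3: w4:0→1
  Δ4: w5:1→0
  (4Δ to stable)
t=7 Δ0: clk=1 w0=1 w6=0 w1=1 w5=0 w2=1 w3=1 w4=1
  Δ1: clk:1→0
  (1Δ to stable)
t=8 Δ0: clk=0 w0=1 w6=0 w1=1 w5=0 w2=1 w3=1 w4=1
  Δ1: clk:0→1
  Δ2: w0:1→0, w6:0→1
  Δ3: w1:1→0, w4:1→0
  Δ4: w5:0→1
  Δ5: w1:0→1
  (5Δ to stable)
t=9 Δ0: clk=1 w0=0 w6=1 w1=1 w5=1 w2=1 w3=1 w4=0
  Δ1: clk:1→0
  (1Δ to stable)
t=10 Δ0: clk=0 w0=0 w6=1 w1=1 w5=1 w2=1 w3=1 w4=0
  Δ1: clk:0→1
  Δ2: w0:0→1, w6:1→0
  Δ3: w4:0→1
  Δ4: w5:1→0
  (4Δ to stable)
t=11 Δ0: clk=1 w0=1 w6=0 w1=1 w5=0 w2=1 w3=1 w4=1
  Δ1: clk:1→0
  (1Δ to stable)
t=12 Δ0: clk=0 w0=1 w6=0 w1=1 w5=0 w2=1 w3=1 w4=1
  Δ1: clk:0→1
  Δ2: w0:1→0, w6:0→1
  Δ3: w1:1→0, w4:1→0
  Δ4: w5:0→1
  Δ5: w1:0→1
  (5Δ to stable)
t=13 Δ0: clk=1 w0=0 w6=1 w1=1 w5=1 w2=1 w3=1 w4=0
  Δ1: clk:1→0
  (1Δ to stable)
t=14 Δ0: clk=0 w0=0 w6=1 w1=1 w5=1 w2=1 w3=1 w4=0
  Δ1: clk:0→1
  Δ2: w0:0→1, w6:1→0
  Δ3: w4:0→1
  Δ4: w5:1→0
  (4Δ to stable)
t=15 Δ0: clk=1 w0=1 w6=0 w1=1 w5=0 w2=1 w3=1 w4=1
  Δ1: clk:1→0
  (1Δ to stable)
t=16 Δ0: clk=0 w0=1 w6=0 w1=1 w5=0 w2=1 w3=1 w4=1
  Δ1: clk:0→1
  Δ2: w0:1→0, w6:0→1
  Δ3: w1:1→0, w4:1→0
  Δ4: w5:0→1
  Δ5: w1:0→1
  (5Δ to stable)
t=17 Δ0: clk=1 w0=0 w6=1 w1=1 w5=1 w2=1 w3=1 w4=0
  Δ1: clk:1→0
  (1Δ to stable)
t=18 Δ0: clk=0 w0=0 w6=1 w1=1 w5=1 w2=1 w3=1 w4=0
  Δ1: clk:0→1
  Δ2: w0:0→1, w6:1→0
  Δ3: w4:0→1
  Δ4: w5:1→0
  (4Δ to stable)
t=19 Δ0: clk=1 w0=1 w6=0 w1=1 w5=0 w2=1 w3=1 w4=1
  Δ1: clk:1→0
  (1Δ to stable)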